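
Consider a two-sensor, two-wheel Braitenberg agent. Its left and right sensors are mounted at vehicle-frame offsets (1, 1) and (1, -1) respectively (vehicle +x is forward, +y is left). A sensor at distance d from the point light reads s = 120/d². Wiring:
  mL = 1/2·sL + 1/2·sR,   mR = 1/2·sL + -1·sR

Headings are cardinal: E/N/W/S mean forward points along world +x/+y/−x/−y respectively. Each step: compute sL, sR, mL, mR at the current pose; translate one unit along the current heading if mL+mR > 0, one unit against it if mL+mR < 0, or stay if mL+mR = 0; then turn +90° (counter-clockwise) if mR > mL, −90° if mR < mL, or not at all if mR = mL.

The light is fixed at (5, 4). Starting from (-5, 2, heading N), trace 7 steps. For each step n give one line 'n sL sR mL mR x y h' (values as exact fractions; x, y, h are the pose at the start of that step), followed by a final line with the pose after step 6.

n=0: pose=(-5,2,N); sL=60/61, sR=60/41; mL=3060/2501, mR=-2430/2501; mL+mR=630/2501 → advance +1; mR−mL=-90/41 → turn -1·90°
n=1: pose=(-5,3,E); sL=40/27, sR=24/17; mL=664/459, mR=-308/459; mL+mR=356/459 → advance +1; mR−mL=-36/17 → turn -1·90°
n=2: pose=(-4,3,S); sL=30/17, sR=15/13; mL=645/442, mR=-60/221; mL+mR=525/442 → advance +1; mR−mL=-45/26 → turn -1·90°
n=3: pose=(-4,2,W); sL=120/109, sR=120/101; mL=12600/11009, mR=-7020/11009; mL+mR=5580/11009 → advance +1; mR−mL=-180/101 → turn -1·90°
n=4: pose=(-5,2,N); sL=60/61, sR=60/41; mL=3060/2501, mR=-2430/2501; mL+mR=630/2501 → advance +1; mR−mL=-90/41 → turn -1·90°
n=5: pose=(-5,3,E); sL=40/27, sR=24/17; mL=664/459, mR=-308/459; mL+mR=356/459 → advance +1; mR−mL=-36/17 → turn -1·90°
n=6: pose=(-4,3,S); sL=30/17, sR=15/13; mL=645/442, mR=-60/221; mL+mR=525/442 → advance +1; mR−mL=-45/26 → turn -1·90°

0 60/61 60/41 3060/2501 -2430/2501 -5 2 N
1 40/27 24/17 664/459 -308/459 -5 3 E
2 30/17 15/13 645/442 -60/221 -4 3 S
3 120/109 120/101 12600/11009 -7020/11009 -4 2 W
4 60/61 60/41 3060/2501 -2430/2501 -5 2 N
5 40/27 24/17 664/459 -308/459 -5 3 E
6 30/17 15/13 645/442 -60/221 -4 3 S
final -4 2 W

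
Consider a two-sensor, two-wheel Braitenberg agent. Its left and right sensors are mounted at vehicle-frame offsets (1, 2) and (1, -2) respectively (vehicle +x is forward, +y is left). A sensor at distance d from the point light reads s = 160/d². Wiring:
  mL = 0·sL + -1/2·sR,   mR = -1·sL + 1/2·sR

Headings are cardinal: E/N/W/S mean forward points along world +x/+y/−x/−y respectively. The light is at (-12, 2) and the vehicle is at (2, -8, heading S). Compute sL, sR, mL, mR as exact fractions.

left sensor world pos  = (4, -9); dL² = 377
right sensor world pos = (0, -9); dR² = 265
sL = 160/377 = 160/377
sR = 160/265 = 32/53
mL = 0·sL + -1/2·sR = -16/53
mR = -1·sL + 1/2·sR = -2448/19981

160/377 32/53 -16/53 -2448/19981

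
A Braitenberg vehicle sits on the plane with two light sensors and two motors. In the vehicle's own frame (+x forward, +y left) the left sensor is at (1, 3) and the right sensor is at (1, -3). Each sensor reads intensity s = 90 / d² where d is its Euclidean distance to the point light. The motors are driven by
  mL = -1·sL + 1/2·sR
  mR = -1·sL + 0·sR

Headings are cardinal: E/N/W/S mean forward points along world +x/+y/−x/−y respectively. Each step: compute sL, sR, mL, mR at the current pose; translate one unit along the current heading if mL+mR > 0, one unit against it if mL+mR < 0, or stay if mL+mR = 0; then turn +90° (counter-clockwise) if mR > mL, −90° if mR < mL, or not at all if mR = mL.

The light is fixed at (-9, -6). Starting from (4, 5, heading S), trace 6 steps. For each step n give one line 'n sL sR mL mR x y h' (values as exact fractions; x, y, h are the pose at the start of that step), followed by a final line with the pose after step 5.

n=0: pose=(4,5,S); sL=45/178, sR=9/20; mL=-99/3560, mR=-45/178; mL+mR=-999/3560 → advance -1; mR−mL=-9/40 → turn -1·90°
n=1: pose=(4,6,W); sL=2/5, sR=10/41; mL=-57/205, mR=-2/5; mL+mR=-139/205 → advance -1; mR−mL=-5/41 → turn -1·90°
n=2: pose=(5,6,N); sL=9/29, sR=45/229; mL=-2817/13282, mR=-9/29; mL+mR=-6939/13282 → advance -1; mR−mL=-45/458 → turn -1·90°
n=3: pose=(5,5,E); sL=90/421, sR=90/289; mL=-7065/121669, mR=-90/421; mL+mR=-33075/121669 → advance -1; mR−mL=-45/289 → turn -1·90°
n=4: pose=(4,5,S); sL=45/178, sR=9/20; mL=-99/3560, mR=-45/178; mL+mR=-999/3560 → advance -1; mR−mL=-9/40 → turn -1·90°
n=5: pose=(4,6,W); sL=2/5, sR=10/41; mL=-57/205, mR=-2/5; mL+mR=-139/205 → advance -1; mR−mL=-5/41 → turn -1·90°

0 45/178 9/20 -99/3560 -45/178 4 5 S
1 2/5 10/41 -57/205 -2/5 4 6 W
2 9/29 45/229 -2817/13282 -9/29 5 6 N
3 90/421 90/289 -7065/121669 -90/421 5 5 E
4 45/178 9/20 -99/3560 -45/178 4 5 S
5 2/5 10/41 -57/205 -2/5 4 6 W
final 5 6 N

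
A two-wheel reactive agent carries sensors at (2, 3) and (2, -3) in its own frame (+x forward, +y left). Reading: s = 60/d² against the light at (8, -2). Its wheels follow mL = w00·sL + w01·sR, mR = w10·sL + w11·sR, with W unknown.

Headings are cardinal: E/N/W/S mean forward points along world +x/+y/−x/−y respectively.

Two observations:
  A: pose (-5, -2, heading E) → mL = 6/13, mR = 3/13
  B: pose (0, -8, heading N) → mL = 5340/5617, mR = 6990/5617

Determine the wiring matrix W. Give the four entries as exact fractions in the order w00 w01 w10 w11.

1/2 1/2 -1/2 1

obs A: pose=(-5,-2,E) → sL=6/13, sR=6/13, mL=6/13, mR=3/13
obs B: pose=(0,-8,N) → sL=60/137, sR=60/41, mL=5340/5617, mR=6990/5617
sensor matrix S = [[6/13, 6/13], [60/137, 60/41]]; det S = 34560/73021
solve [mL_A; mL_B] = S·[w00; w01] and [mR_A; mR_B] = S·[w10; w11]:
  w00 = 1/2, w01 = 1/2, w10 = -1/2, w11 = 1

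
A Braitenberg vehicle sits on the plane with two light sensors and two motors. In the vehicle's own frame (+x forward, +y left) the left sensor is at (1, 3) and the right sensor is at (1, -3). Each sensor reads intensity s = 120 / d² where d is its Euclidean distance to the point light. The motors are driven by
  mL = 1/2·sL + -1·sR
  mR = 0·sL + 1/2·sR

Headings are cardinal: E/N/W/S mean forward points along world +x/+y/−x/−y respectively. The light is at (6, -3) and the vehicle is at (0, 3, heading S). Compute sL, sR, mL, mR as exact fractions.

left sensor world pos  = (3, 2); dL² = 34
right sensor world pos = (-3, 2); dR² = 106
sL = 120/34 = 60/17
sR = 120/106 = 60/53
mL = 1/2·sL + -1·sR = 570/901
mR = 0·sL + 1/2·sR = 30/53

60/17 60/53 570/901 30/53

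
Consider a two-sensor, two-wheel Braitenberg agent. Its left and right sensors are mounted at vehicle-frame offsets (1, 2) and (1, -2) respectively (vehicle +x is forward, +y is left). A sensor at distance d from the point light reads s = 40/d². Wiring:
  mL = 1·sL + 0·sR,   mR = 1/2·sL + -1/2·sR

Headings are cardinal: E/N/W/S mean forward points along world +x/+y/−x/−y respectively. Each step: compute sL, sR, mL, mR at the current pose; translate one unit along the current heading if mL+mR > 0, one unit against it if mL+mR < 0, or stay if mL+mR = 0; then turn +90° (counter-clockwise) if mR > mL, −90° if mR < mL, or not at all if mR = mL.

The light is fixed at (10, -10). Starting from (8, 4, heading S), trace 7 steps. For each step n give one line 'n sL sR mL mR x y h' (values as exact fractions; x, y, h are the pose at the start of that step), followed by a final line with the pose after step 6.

0 40/169 8/37 40/169 64/6253 8 4 S
1 4/13 20/117 4/13 8/117 8 3 W
2 40/221 40/197 40/221 -480/43537 7 3 N
3 2/13 10/37 2/13 -28/481 7 4 E
4 40/169 8/37 40/169 64/6253 8 4 S
5 4/13 20/117 4/13 8/117 8 3 W
6 40/221 40/197 40/221 -480/43537 7 3 N
final 7 4 E

n=0: pose=(8,4,S); sL=40/169, sR=8/37; mL=40/169, mR=64/6253; mL+mR=1544/6253 → advance +1; mR−mL=-1416/6253 → turn -1·90°
n=1: pose=(8,3,W); sL=4/13, sR=20/117; mL=4/13, mR=8/117; mL+mR=44/117 → advance +1; mR−mL=-28/117 → turn -1·90°
n=2: pose=(7,3,N); sL=40/221, sR=40/197; mL=40/221, mR=-480/43537; mL+mR=7400/43537 → advance +1; mR−mL=-8360/43537 → turn -1·90°
n=3: pose=(7,4,E); sL=2/13, sR=10/37; mL=2/13, mR=-28/481; mL+mR=46/481 → advance +1; mR−mL=-102/481 → turn -1·90°
n=4: pose=(8,4,S); sL=40/169, sR=8/37; mL=40/169, mR=64/6253; mL+mR=1544/6253 → advance +1; mR−mL=-1416/6253 → turn -1·90°
n=5: pose=(8,3,W); sL=4/13, sR=20/117; mL=4/13, mR=8/117; mL+mR=44/117 → advance +1; mR−mL=-28/117 → turn -1·90°
n=6: pose=(7,3,N); sL=40/221, sR=40/197; mL=40/221, mR=-480/43537; mL+mR=7400/43537 → advance +1; mR−mL=-8360/43537 → turn -1·90°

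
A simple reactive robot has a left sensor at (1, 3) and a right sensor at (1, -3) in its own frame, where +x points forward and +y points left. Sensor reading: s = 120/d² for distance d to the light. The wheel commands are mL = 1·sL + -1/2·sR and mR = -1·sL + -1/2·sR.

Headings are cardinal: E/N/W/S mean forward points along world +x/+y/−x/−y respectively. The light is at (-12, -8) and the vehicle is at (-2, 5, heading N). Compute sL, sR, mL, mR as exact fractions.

24/49 24/73 1164/3577 -2340/3577

left sensor world pos  = (-5, 6); dL² = 245
right sensor world pos = (1, 6); dR² = 365
sL = 120/245 = 24/49
sR = 120/365 = 24/73
mL = 1·sL + -1/2·sR = 1164/3577
mR = -1·sL + -1/2·sR = -2340/3577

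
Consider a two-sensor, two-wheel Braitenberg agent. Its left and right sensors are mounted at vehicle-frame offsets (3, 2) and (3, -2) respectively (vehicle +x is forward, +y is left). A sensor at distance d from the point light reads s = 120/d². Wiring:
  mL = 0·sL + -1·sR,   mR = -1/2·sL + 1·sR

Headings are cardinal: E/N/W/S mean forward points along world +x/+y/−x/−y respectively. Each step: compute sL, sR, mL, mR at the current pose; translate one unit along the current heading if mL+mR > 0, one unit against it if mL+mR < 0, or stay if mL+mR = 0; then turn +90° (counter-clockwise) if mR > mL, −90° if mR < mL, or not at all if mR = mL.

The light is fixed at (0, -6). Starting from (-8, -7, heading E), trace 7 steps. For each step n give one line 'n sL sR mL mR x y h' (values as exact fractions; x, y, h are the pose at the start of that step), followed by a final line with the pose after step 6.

n=0: pose=(-8,-7,E); sL=60/13, sR=60/17; mL=-60/17, mR=270/221; mL+mR=-30/13 → advance -1; mR−mL=1050/221 → turn +1·90°
n=1: pose=(-9,-7,N); sL=24/25, sR=120/53; mL=-120/53, mR=2364/1325; mL+mR=-12/25 → advance -1; mR−mL=5364/1325 → turn +1·90°
n=2: pose=(-9,-8,W); sL=3/4, sR=5/6; mL=-5/6, mR=11/24; mL+mR=-3/8 → advance -1; mR−mL=31/24 → turn +1·90°
n=3: pose=(-8,-8,S); sL=120/61, sR=24/25; mL=-24/25, mR=-36/1525; mL+mR=-60/61 → advance -1; mR−mL=1428/1525 → turn +1·90°
n=4: pose=(-8,-7,E); sL=60/13, sR=60/17; mL=-60/17, mR=270/221; mL+mR=-30/13 → advance -1; mR−mL=1050/221 → turn +1·90°
n=5: pose=(-9,-7,N); sL=24/25, sR=120/53; mL=-120/53, mR=2364/1325; mL+mR=-12/25 → advance -1; mR−mL=5364/1325 → turn +1·90°
n=6: pose=(-9,-8,W); sL=3/4, sR=5/6; mL=-5/6, mR=11/24; mL+mR=-3/8 → advance -1; mR−mL=31/24 → turn +1·90°

0 60/13 60/17 -60/17 270/221 -8 -7 E
1 24/25 120/53 -120/53 2364/1325 -9 -7 N
2 3/4 5/6 -5/6 11/24 -9 -8 W
3 120/61 24/25 -24/25 -36/1525 -8 -8 S
4 60/13 60/17 -60/17 270/221 -8 -7 E
5 24/25 120/53 -120/53 2364/1325 -9 -7 N
6 3/4 5/6 -5/6 11/24 -9 -8 W
final -8 -8 S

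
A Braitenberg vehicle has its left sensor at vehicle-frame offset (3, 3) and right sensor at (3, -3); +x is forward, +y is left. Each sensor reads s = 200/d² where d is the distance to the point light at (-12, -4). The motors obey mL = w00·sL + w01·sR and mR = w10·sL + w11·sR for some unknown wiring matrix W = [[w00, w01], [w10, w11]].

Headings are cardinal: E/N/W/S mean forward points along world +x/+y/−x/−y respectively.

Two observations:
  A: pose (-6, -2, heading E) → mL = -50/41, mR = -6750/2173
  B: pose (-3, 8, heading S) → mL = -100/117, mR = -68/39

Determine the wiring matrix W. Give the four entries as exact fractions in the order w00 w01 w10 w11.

obs A: pose=(-6,-2,E) → sL=100/53, sR=100/41, mL=-50/41, mR=-6750/2173
obs B: pose=(-3,8,S) → sL=8/9, sR=200/117, mL=-100/117, mR=-68/39
sensor matrix S = [[100/53, 100/41], [8/9, 200/117]]; det S = 89600/84747
solve [mL_A; mL_B] = S·[w00; w01] and [mR_A; mR_B] = S·[w10; w11]:
  w00 = 0, w01 = -1/2, w10 = -1, w11 = -1/2

0 -1/2 -1 -1/2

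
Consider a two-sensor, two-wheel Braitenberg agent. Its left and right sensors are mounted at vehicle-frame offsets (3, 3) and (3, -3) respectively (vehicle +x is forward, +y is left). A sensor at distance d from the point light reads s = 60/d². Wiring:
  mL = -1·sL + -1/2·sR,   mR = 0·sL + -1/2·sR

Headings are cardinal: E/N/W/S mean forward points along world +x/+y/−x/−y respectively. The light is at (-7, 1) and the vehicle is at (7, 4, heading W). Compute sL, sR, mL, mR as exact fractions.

60/121 60/157 -13050/18997 -30/157

left sensor world pos  = (4, 1); dL² = 121
right sensor world pos = (4, 7); dR² = 157
sL = 60/121 = 60/121
sR = 60/157 = 60/157
mL = -1·sL + -1/2·sR = -13050/18997
mR = 0·sL + -1/2·sR = -30/157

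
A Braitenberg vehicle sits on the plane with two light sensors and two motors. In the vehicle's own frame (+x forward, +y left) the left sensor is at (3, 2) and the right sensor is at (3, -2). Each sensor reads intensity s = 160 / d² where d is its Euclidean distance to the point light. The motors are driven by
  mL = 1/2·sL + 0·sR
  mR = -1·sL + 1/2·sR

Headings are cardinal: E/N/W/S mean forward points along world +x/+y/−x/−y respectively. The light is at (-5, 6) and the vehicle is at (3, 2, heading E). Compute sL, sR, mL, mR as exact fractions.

left sensor world pos  = (6, 4); dL² = 125
right sensor world pos = (6, 0); dR² = 157
sL = 160/125 = 32/25
sR = 160/157 = 160/157
mL = 1/2·sL + 0·sR = 16/25
mR = -1·sL + 1/2·sR = -3024/3925

32/25 160/157 16/25 -3024/3925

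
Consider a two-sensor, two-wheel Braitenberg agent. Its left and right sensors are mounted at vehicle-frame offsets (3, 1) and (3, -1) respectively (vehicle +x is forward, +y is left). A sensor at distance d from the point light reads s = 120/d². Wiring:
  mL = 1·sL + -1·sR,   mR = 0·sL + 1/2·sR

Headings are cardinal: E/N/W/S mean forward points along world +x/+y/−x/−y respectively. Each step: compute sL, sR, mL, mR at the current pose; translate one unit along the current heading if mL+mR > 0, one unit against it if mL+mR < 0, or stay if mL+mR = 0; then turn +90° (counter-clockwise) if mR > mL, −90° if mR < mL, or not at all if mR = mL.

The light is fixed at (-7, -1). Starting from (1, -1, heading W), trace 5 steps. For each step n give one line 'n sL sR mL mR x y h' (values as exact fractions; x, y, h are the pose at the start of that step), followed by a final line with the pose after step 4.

0 60/13 60/13 0 30/13 1 -1 W
1 120/73 8/3 -224/219 4/3 0 -1 S
2 6/5 15/13 3/65 15/26 0 -2 E
3 120/53 24/17 768/901 12/17 1 -2 N
4 60/61 60/61 0 30/61 1 -1 E
final 2 -1 N

n=0: pose=(1,-1,W); sL=60/13, sR=60/13; mL=0, mR=30/13; mL+mR=30/13 → advance +1; mR−mL=30/13 → turn +1·90°
n=1: pose=(0,-1,S); sL=120/73, sR=8/3; mL=-224/219, mR=4/3; mL+mR=68/219 → advance +1; mR−mL=172/73 → turn +1·90°
n=2: pose=(0,-2,E); sL=6/5, sR=15/13; mL=3/65, mR=15/26; mL+mR=81/130 → advance +1; mR−mL=69/130 → turn +1·90°
n=3: pose=(1,-2,N); sL=120/53, sR=24/17; mL=768/901, mR=12/17; mL+mR=1404/901 → advance +1; mR−mL=-132/901 → turn -1·90°
n=4: pose=(1,-1,E); sL=60/61, sR=60/61; mL=0, mR=30/61; mL+mR=30/61 → advance +1; mR−mL=30/61 → turn +1·90°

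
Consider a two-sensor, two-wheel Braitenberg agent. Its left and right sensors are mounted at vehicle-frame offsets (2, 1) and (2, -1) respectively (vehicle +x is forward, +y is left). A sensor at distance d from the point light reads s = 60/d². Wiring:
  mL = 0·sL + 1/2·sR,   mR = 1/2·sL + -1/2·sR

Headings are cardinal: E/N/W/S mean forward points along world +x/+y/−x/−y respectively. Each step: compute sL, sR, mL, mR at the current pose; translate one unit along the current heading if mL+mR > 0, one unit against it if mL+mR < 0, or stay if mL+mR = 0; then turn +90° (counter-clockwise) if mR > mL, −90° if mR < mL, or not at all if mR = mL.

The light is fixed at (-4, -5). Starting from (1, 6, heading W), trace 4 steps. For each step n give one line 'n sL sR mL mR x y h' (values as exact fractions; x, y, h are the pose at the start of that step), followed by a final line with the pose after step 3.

n=0: pose=(1,6,W); sL=60/109, sR=20/51; mL=10/51, mR=440/5559; mL+mR=30/109 → advance +1; mR−mL=-650/5559 → turn -1·90°
n=1: pose=(0,6,N); sL=30/89, sR=30/97; mL=15/97, mR=120/8633; mL+mR=15/89 → advance +1; mR−mL=-1215/8633 → turn -1·90°
n=2: pose=(0,7,E); sL=12/41, sR=60/157; mL=30/157, mR=-288/6437; mL+mR=6/41 → advance +1; mR−mL=-1518/6437 → turn -1·90°
n=3: pose=(1,7,S); sL=15/34, sR=15/29; mL=15/58, mR=-75/1972; mL+mR=15/68 → advance +1; mR−mL=-585/1972 → turn -1·90°

0 60/109 20/51 10/51 440/5559 1 6 W
1 30/89 30/97 15/97 120/8633 0 6 N
2 12/41 60/157 30/157 -288/6437 0 7 E
3 15/34 15/29 15/58 -75/1972 1 7 S
final 1 6 W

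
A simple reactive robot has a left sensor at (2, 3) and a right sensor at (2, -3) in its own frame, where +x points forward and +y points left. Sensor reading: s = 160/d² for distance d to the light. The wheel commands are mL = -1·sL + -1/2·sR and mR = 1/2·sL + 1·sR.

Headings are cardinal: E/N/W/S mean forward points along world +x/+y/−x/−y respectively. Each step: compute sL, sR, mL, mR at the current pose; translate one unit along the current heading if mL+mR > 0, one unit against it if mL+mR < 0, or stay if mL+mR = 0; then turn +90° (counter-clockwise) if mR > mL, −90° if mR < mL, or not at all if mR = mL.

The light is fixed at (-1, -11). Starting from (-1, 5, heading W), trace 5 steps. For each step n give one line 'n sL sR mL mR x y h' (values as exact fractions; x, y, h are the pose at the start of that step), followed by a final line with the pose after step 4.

n=0: pose=(-1,5,W); sL=160/173, sR=32/73; mL=-14448/12629, mR=11376/12629; mL+mR=-3072/12629 → advance -1; mR−mL=25824/12629 → turn +1·90°
n=1: pose=(0,5,S); sL=40/53, sR=4/5; mL=-306/265, mR=312/265; mL+mR=6/265 → advance +1; mR−mL=618/265 → turn +1·90°
n=2: pose=(0,4,E); sL=160/333, sR=160/153; mL=-5680/5661, mR=7280/5661; mL+mR=1600/5661 → advance +1; mR−mL=1440/629 → turn +1·90°
n=3: pose=(1,4,N); sL=16/29, sR=80/157; mL=-3672/4553, mR=3576/4553; mL+mR=-96/4553 → advance -1; mR−mL=7248/4553 → turn +1·90°
n=4: pose=(1,3,W); sL=160/121, sR=160/289; mL=-55920/34969, mR=42480/34969; mL+mR=-13440/34969 → advance -1; mR−mL=98400/34969 → turn +1·90°

0 160/173 32/73 -14448/12629 11376/12629 -1 5 W
1 40/53 4/5 -306/265 312/265 0 5 S
2 160/333 160/153 -5680/5661 7280/5661 0 4 E
3 16/29 80/157 -3672/4553 3576/4553 1 4 N
4 160/121 160/289 -55920/34969 42480/34969 1 3 W
final 2 3 S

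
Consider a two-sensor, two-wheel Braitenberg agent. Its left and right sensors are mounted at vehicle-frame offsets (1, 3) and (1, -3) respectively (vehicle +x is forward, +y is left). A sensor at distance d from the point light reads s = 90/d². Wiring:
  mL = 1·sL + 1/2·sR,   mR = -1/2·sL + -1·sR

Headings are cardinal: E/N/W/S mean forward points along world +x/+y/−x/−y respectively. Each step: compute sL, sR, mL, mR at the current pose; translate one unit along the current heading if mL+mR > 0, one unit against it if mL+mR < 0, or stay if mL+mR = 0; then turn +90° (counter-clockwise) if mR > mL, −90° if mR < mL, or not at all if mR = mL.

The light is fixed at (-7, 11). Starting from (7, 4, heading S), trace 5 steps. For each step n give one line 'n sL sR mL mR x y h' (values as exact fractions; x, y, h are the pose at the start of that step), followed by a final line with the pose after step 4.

n=0: pose=(7,4,S); sL=90/353, sR=18/37; mL=6507/13061, mR=-8019/13061; mL+mR=-1512/13061 → advance -1; mR−mL=-14526/13061 → turn -1·90°
n=1: pose=(7,5,W); sL=9/25, sR=45/89; mL=2727/4450, mR=-3051/4450; mL+mR=-162/2225 → advance -1; mR−mL=-2889/2225 → turn -1·90°
n=2: pose=(8,5,N); sL=90/169, sR=90/349; mL=39015/58981, mR=-30915/58981; mL+mR=8100/58981 → advance +1; mR−mL=-69930/58981 → turn -1·90°
n=3: pose=(8,6,E); sL=9/26, sR=9/32; mL=405/832, mR=-189/416; mL+mR=27/832 → advance +1; mR−mL=-783/832 → turn -1·90°
n=4: pose=(9,6,S); sL=90/397, sR=18/41; mL=7263/16277, mR=-8991/16277; mL+mR=-1728/16277 → advance -1; mR−mL=-16254/16277 → turn -1·90°

0 90/353 18/37 6507/13061 -8019/13061 7 4 S
1 9/25 45/89 2727/4450 -3051/4450 7 5 W
2 90/169 90/349 39015/58981 -30915/58981 8 5 N
3 9/26 9/32 405/832 -189/416 8 6 E
4 90/397 18/41 7263/16277 -8991/16277 9 6 S
final 9 7 W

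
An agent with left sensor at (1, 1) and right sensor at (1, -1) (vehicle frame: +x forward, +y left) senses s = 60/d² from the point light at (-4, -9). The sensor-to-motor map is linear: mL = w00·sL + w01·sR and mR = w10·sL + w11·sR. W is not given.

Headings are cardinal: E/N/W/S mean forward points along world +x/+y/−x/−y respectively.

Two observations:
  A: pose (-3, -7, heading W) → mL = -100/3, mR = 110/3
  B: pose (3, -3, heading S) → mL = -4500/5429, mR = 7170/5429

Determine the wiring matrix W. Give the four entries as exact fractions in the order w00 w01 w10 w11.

-1/2 -1/2 1/2 1

obs A: pose=(-3,-7,W) → sL=60, sR=20/3, mL=-100/3, mR=110/3
obs B: pose=(3,-3,S) → sL=60/89, sR=60/61, mL=-4500/5429, mR=7170/5429
sensor matrix S = [[60, 20/3], [60/89, 60/61]]; det S = 296000/5429
solve [mL_A; mL_B] = S·[w00; w01] and [mR_A; mR_B] = S·[w10; w11]:
  w00 = -1/2, w01 = -1/2, w10 = 1/2, w11 = 1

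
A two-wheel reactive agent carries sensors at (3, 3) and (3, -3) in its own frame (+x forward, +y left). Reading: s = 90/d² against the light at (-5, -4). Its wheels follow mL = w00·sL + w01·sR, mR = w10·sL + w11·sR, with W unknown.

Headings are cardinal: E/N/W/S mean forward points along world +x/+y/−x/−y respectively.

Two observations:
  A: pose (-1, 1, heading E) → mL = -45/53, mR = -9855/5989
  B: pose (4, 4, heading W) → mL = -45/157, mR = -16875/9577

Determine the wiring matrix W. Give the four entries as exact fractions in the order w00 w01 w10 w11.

0 -1/2 -1 -1/2

obs A: pose=(-1,1,E) → sL=90/113, sR=90/53, mL=-45/53, mR=-9855/5989
obs B: pose=(4,4,W) → sL=90/61, sR=90/157, mL=-45/157, mR=-16875/9577
sensor matrix S = [[90/113, 90/53], [90/61, 90/157]]; det S = -117514800/57356653
solve [mL_A; mL_B] = S·[w00; w01] and [mR_A; mR_B] = S·[w10; w11]:
  w00 = 0, w01 = -1/2, w10 = -1, w11 = -1/2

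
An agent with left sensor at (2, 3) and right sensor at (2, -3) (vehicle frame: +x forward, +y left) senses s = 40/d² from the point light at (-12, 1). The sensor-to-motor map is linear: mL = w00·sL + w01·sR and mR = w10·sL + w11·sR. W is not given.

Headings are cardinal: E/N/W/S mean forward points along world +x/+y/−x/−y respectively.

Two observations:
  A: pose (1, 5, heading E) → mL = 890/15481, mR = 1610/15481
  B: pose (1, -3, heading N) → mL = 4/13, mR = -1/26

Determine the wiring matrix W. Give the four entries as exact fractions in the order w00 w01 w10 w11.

1 -1/2 -1/2 1

obs A: pose=(1,5,E) → sL=20/137, sR=20/113, mL=890/15481, mR=1610/15481
obs B: pose=(1,-3,N) → sL=5/13, sR=2/13, mL=4/13, mR=-1/26
sensor matrix S = [[20/137, 20/113], [5/13, 2/13]]; det S = -9180/201253
solve [mL_A; mL_B] = S·[w00; w01] and [mR_A; mR_B] = S·[w10; w11]:
  w00 = 1, w01 = -1/2, w10 = -1/2, w11 = 1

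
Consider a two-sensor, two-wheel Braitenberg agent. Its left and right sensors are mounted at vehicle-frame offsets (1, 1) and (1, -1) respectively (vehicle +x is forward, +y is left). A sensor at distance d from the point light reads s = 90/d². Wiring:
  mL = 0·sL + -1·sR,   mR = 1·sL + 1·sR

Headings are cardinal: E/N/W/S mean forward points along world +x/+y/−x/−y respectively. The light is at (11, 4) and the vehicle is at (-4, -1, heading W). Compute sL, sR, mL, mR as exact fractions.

left sensor world pos  = (-5, -2); dL² = 292
right sensor world pos = (-5, 0); dR² = 272
sL = 90/292 = 45/146
sR = 90/272 = 45/136
mL = 0·sL + -1·sR = -45/136
mR = 1·sL + 1·sR = 6345/9928

45/146 45/136 -45/136 6345/9928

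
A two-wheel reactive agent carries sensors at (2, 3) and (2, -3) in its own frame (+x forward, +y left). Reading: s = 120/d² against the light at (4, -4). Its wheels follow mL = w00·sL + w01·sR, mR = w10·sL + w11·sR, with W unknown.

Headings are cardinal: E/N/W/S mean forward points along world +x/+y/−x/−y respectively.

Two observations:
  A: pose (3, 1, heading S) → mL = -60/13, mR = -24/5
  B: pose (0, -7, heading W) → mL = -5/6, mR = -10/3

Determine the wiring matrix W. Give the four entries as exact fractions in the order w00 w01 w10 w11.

-1/2 0 0 -1

obs A: pose=(3,1,S) → sL=120/13, sR=24/5, mL=-60/13, mR=-24/5
obs B: pose=(0,-7,W) → sL=5/3, sR=10/3, mL=-5/6, mR=-10/3
sensor matrix S = [[120/13, 24/5], [5/3, 10/3]]; det S = 296/13
solve [mL_A; mL_B] = S·[w00; w01] and [mR_A; mR_B] = S·[w10; w11]:
  w00 = -1/2, w01 = 0, w10 = 0, w11 = -1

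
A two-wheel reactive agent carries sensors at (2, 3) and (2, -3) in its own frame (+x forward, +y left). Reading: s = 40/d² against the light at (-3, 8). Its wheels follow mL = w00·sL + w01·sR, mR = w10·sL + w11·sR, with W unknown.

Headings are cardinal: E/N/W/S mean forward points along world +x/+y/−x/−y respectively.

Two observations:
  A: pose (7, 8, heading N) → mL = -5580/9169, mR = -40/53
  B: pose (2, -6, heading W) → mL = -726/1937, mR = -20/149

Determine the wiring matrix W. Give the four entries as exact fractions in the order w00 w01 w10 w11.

-1/2 -1 -1 0

obs A: pose=(7,8,N) → sL=40/53, sR=40/173, mL=-5580/9169, mR=-40/53
obs B: pose=(2,-6,W) → sL=20/149, sR=4/13, mL=-726/1937, mR=-20/149
sensor matrix S = [[40/53, 40/173], [20/149, 4/13]]; det S = 3573120/17760353
solve [mL_A; mL_B] = S·[w00; w01] and [mR_A; mR_B] = S·[w10; w11]:
  w00 = -1/2, w01 = -1, w10 = -1, w11 = 0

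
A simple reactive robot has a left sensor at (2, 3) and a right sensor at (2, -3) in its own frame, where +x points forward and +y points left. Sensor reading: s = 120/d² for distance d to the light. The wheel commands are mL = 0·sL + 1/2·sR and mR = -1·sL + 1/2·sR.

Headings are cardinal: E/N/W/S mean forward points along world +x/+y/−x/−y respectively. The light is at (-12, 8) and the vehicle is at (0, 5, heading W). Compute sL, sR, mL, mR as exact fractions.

15/17 6/5 3/5 -24/85

left sensor world pos  = (-2, 2); dL² = 136
right sensor world pos = (-2, 8); dR² = 100
sL = 120/136 = 15/17
sR = 120/100 = 6/5
mL = 0·sL + 1/2·sR = 3/5
mR = -1·sL + 1/2·sR = -24/85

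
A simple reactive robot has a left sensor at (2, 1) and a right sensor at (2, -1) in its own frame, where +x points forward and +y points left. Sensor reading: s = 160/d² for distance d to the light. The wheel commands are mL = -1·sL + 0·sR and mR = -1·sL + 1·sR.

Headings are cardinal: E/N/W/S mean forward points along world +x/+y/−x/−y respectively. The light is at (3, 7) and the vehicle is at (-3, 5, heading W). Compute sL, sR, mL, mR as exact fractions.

left sensor world pos  = (-5, 4); dL² = 73
right sensor world pos = (-5, 6); dR² = 65
sL = 160/73 = 160/73
sR = 160/65 = 32/13
mL = -1·sL + 0·sR = -160/73
mR = -1·sL + 1·sR = 256/949

160/73 32/13 -160/73 256/949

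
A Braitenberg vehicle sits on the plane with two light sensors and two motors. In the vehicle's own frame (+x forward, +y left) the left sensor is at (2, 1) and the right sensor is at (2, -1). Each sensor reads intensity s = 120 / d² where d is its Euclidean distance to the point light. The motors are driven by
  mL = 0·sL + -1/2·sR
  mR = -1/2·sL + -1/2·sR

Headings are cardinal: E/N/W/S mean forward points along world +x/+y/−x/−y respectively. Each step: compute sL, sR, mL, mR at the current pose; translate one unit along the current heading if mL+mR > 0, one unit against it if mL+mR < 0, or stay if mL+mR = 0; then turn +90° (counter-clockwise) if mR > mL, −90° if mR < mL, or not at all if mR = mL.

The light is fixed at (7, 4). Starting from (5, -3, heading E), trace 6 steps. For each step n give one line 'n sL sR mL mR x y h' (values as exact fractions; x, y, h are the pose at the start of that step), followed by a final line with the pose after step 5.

0 10/3 15/8 -15/16 -125/48 5 -3 E
1 24/17 120/97 -60/97 -2184/1649 4 -3 S
2 60/37 12/5 -6/5 -372/185 4 -2 W
3 24/5 120/17 -60/17 -504/85 5 -2 N
4 10/3 15/8 -15/16 -125/48 5 -3 E
5 24/17 120/97 -60/97 -2184/1649 4 -3 S
final 4 -2 W

n=0: pose=(5,-3,E); sL=10/3, sR=15/8; mL=-15/16, mR=-125/48; mL+mR=-85/24 → advance -1; mR−mL=-5/3 → turn -1·90°
n=1: pose=(4,-3,S); sL=24/17, sR=120/97; mL=-60/97, mR=-2184/1649; mL+mR=-3204/1649 → advance -1; mR−mL=-12/17 → turn -1·90°
n=2: pose=(4,-2,W); sL=60/37, sR=12/5; mL=-6/5, mR=-372/185; mL+mR=-594/185 → advance -1; mR−mL=-30/37 → turn -1·90°
n=3: pose=(5,-2,N); sL=24/5, sR=120/17; mL=-60/17, mR=-504/85; mL+mR=-804/85 → advance -1; mR−mL=-12/5 → turn -1·90°
n=4: pose=(5,-3,E); sL=10/3, sR=15/8; mL=-15/16, mR=-125/48; mL+mR=-85/24 → advance -1; mR−mL=-5/3 → turn -1·90°
n=5: pose=(4,-3,S); sL=24/17, sR=120/97; mL=-60/97, mR=-2184/1649; mL+mR=-3204/1649 → advance -1; mR−mL=-12/17 → turn -1·90°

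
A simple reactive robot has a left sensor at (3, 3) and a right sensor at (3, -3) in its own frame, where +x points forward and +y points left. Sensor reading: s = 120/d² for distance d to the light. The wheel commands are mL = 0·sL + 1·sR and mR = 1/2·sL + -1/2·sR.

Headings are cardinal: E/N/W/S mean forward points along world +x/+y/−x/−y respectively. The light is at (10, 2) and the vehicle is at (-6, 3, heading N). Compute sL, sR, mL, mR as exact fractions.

left sensor world pos  = (-9, 6); dL² = 377
right sensor world pos = (-3, 6); dR² = 185
sL = 120/377 = 120/377
sR = 120/185 = 24/37
mL = 0·sL + 1·sR = 24/37
mR = 1/2·sL + -1/2·sR = -2304/13949

120/377 24/37 24/37 -2304/13949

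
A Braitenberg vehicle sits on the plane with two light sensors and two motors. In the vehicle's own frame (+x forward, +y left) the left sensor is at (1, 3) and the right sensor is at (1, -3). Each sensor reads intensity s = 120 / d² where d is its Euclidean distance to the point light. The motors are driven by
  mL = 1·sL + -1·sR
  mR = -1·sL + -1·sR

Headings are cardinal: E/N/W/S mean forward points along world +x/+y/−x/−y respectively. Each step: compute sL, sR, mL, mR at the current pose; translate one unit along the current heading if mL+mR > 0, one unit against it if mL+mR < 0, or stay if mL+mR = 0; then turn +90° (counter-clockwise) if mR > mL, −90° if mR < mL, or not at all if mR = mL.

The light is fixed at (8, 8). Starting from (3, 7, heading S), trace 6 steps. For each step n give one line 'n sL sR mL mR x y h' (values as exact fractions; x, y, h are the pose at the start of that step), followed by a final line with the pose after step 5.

n=0: pose=(3,7,S); sL=15, sR=30/17; mL=225/17, mR=-285/17; mL+mR=-60/17 → advance -1; mR−mL=-30 → turn -1·90°
n=1: pose=(3,8,W); sL=8/3, sR=8/3; mL=0, mR=-16/3; mL+mR=-16/3 → advance -1; mR−mL=-16/3 → turn -1·90°
n=2: pose=(4,8,N); sL=12/5, sR=60; mL=-288/5, mR=-312/5; mL+mR=-120 → advance -1; mR−mL=-24/5 → turn -1·90°
n=3: pose=(4,7,E); sL=120/13, sR=24/5; mL=288/65, mR=-912/65; mL+mR=-48/5 → advance -1; mR−mL=-240/13 → turn -1·90°
n=4: pose=(3,7,S); sL=15, sR=30/17; mL=225/17, mR=-285/17; mL+mR=-60/17 → advance -1; mR−mL=-30 → turn -1·90°
n=5: pose=(3,8,W); sL=8/3, sR=8/3; mL=0, mR=-16/3; mL+mR=-16/3 → advance -1; mR−mL=-16/3 → turn -1·90°

0 15 30/17 225/17 -285/17 3 7 S
1 8/3 8/3 0 -16/3 3 8 W
2 12/5 60 -288/5 -312/5 4 8 N
3 120/13 24/5 288/65 -912/65 4 7 E
4 15 30/17 225/17 -285/17 3 7 S
5 8/3 8/3 0 -16/3 3 8 W
final 4 8 N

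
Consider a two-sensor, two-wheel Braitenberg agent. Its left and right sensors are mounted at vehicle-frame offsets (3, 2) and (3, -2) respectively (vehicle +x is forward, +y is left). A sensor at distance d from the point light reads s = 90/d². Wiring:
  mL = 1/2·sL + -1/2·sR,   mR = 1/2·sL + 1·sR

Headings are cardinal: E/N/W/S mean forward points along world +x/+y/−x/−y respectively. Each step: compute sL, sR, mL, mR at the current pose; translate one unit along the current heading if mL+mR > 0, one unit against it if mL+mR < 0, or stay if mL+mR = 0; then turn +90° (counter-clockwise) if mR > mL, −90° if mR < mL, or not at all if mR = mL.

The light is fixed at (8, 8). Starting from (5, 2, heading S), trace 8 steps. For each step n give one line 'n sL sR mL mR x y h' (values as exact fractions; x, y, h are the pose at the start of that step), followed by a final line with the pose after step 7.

0 45/41 45/53 270/2173 6075/4346 5 2 S
1 18/5 10/9 56/45 131/45 5 1 E
2 45/16 45/8 -45/32 225/32 6 1 N
3 90/89 90/41 -2160/3649 9855/3649 6 2 W
4 45/41 45/53 270/2173 6075/4346 5 2 S
5 18/5 10/9 56/45 131/45 5 1 E
6 45/16 45/8 -45/32 225/32 6 1 N
7 90/89 90/41 -2160/3649 9855/3649 6 2 W
final 5 2 S

n=0: pose=(5,2,S); sL=45/41, sR=45/53; mL=270/2173, mR=6075/4346; mL+mR=6615/4346 → advance +1; mR−mL=135/106 → turn +1·90°
n=1: pose=(5,1,E); sL=18/5, sR=10/9; mL=56/45, mR=131/45; mL+mR=187/45 → advance +1; mR−mL=5/3 → turn +1·90°
n=2: pose=(6,1,N); sL=45/16, sR=45/8; mL=-45/32, mR=225/32; mL+mR=45/8 → advance +1; mR−mL=135/16 → turn +1·90°
n=3: pose=(6,2,W); sL=90/89, sR=90/41; mL=-2160/3649, mR=9855/3649; mL+mR=7695/3649 → advance +1; mR−mL=135/41 → turn +1·90°
n=4: pose=(5,2,S); sL=45/41, sR=45/53; mL=270/2173, mR=6075/4346; mL+mR=6615/4346 → advance +1; mR−mL=135/106 → turn +1·90°
n=5: pose=(5,1,E); sL=18/5, sR=10/9; mL=56/45, mR=131/45; mL+mR=187/45 → advance +1; mR−mL=5/3 → turn +1·90°
n=6: pose=(6,1,N); sL=45/16, sR=45/8; mL=-45/32, mR=225/32; mL+mR=45/8 → advance +1; mR−mL=135/16 → turn +1·90°
n=7: pose=(6,2,W); sL=90/89, sR=90/41; mL=-2160/3649, mR=9855/3649; mL+mR=7695/3649 → advance +1; mR−mL=135/41 → turn +1·90°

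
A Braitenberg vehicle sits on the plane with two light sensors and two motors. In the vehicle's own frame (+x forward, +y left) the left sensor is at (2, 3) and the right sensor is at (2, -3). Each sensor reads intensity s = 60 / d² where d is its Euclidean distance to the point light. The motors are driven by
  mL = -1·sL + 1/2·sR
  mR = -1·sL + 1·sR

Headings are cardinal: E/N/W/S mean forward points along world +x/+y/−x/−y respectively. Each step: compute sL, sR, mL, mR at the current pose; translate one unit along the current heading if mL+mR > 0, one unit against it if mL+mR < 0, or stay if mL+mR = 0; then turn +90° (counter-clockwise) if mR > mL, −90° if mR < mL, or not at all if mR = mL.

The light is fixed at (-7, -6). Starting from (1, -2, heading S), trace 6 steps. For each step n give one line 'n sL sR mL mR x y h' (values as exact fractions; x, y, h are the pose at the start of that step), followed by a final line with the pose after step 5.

n=0: pose=(1,-2,S); sL=12/25, sR=60/29; mL=402/725, mR=1152/725; mL+mR=1554/725 → advance +1; mR−mL=30/29 → turn +1·90°
n=1: pose=(1,-3,E); sL=15/34, sR=3/5; mL=-12/85, mR=27/170; mL+mR=3/170 → advance +1; mR−mL=3/10 → turn +1·90°
n=2: pose=(2,-3,N); sL=60/61, sR=60/169; mL=-8310/10309, mR=-6480/10309; mL+mR=-14790/10309 → advance -1; mR−mL=30/169 → turn +1·90°
n=3: pose=(2,-4,W); sL=6/5, sR=30/37; mL=-147/185, mR=-72/185; mL+mR=-219/185 → advance -1; mR−mL=15/37 → turn +1·90°
n=4: pose=(3,-4,S); sL=60/169, sR=60/49; mL=2130/8281, mR=7200/8281; mL+mR=9330/8281 → advance +1; mR−mL=30/49 → turn +1·90°
n=5: pose=(3,-5,E); sL=3/8, sR=15/37; mL=-51/296, mR=9/296; mL+mR=-21/148 → advance -1; mR−mL=15/74 → turn +1·90°

0 12/25 60/29 402/725 1152/725 1 -2 S
1 15/34 3/5 -12/85 27/170 1 -3 E
2 60/61 60/169 -8310/10309 -6480/10309 2 -3 N
3 6/5 30/37 -147/185 -72/185 2 -4 W
4 60/169 60/49 2130/8281 7200/8281 3 -4 S
5 3/8 15/37 -51/296 9/296 3 -5 E
final 2 -5 N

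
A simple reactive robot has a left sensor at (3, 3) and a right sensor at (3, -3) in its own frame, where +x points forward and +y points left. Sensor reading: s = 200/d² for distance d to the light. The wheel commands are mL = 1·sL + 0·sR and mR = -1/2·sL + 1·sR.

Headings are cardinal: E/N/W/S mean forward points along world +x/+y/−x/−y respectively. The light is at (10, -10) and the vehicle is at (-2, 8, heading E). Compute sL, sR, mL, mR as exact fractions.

left sensor world pos  = (1, 11); dL² = 522
right sensor world pos = (1, 5); dR² = 306
sL = 200/522 = 100/261
sR = 200/306 = 100/153
mL = 1·sL + 0·sR = 100/261
mR = -1/2·sL + 1·sR = 2050/4437

100/261 100/153 100/261 2050/4437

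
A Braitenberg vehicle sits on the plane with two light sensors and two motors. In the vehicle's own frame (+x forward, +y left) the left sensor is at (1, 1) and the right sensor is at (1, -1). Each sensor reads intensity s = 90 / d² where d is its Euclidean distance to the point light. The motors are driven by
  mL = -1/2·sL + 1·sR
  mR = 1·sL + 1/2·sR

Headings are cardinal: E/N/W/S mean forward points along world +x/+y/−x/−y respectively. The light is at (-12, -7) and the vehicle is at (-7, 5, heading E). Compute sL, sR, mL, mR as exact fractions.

18/41 90/157 2277/6437 4671/6437

left sensor world pos  = (-6, 6); dL² = 205
right sensor world pos = (-6, 4); dR² = 157
sL = 90/205 = 18/41
sR = 90/157 = 90/157
mL = -1/2·sL + 1·sR = 2277/6437
mR = 1·sL + 1/2·sR = 4671/6437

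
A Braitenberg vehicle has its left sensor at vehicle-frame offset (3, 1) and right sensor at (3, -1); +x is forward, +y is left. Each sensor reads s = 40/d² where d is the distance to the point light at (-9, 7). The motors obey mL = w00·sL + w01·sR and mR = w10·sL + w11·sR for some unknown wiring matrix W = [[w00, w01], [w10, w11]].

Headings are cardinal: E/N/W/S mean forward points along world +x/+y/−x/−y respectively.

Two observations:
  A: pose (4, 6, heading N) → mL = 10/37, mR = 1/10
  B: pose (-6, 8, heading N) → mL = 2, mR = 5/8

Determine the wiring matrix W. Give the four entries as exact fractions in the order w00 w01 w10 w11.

obs A: pose=(4,6,N) → sL=10/37, sR=1/5, mL=10/37, mR=1/10
obs B: pose=(-6,8,N) → sL=2, sR=5/4, mL=2, mR=5/8
sensor matrix S = [[10/37, 1/5], [2, 5/4]]; det S = -23/370
solve [mL_A; mL_B] = S·[w00; w01] and [mR_A; mR_B] = S·[w10; w11]:
  w00 = 1, w01 = 0, w10 = 0, w11 = 1/2

1 0 0 1/2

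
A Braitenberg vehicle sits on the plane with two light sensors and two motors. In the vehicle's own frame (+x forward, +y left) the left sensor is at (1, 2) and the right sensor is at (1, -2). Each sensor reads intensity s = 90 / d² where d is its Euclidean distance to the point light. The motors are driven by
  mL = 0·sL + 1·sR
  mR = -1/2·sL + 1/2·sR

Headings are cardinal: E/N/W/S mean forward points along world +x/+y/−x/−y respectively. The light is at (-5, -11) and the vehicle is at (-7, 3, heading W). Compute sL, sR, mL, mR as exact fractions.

left sensor world pos  = (-8, 1); dL² = 153
right sensor world pos = (-8, 5); dR² = 265
sL = 90/153 = 10/17
sR = 90/265 = 18/53
mL = 0·sL + 1·sR = 18/53
mR = -1/2·sL + 1/2·sR = -112/901

10/17 18/53 18/53 -112/901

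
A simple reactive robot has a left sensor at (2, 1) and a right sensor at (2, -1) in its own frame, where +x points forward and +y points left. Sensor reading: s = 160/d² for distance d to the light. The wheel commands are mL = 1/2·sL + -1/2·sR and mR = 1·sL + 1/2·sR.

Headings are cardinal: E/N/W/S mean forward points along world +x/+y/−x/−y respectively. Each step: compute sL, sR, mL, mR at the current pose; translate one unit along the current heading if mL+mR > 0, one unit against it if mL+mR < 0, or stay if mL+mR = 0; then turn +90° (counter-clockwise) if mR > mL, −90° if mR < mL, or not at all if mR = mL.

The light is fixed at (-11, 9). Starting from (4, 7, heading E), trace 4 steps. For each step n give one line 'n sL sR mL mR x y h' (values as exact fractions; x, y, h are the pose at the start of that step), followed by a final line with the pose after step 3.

0 16/29 80/149 32/4321 3544/4321 4 7 E
1 32/45 160/289 1024/13005 12848/13005 5 7 N
2 4/5 40/49 -2/245 296/245 5 8 W
3 32/53 32/41 -192/2173 2160/2173 4 8 S
final 4 7 E

n=0: pose=(4,7,E); sL=16/29, sR=80/149; mL=32/4321, mR=3544/4321; mL+mR=24/29 → advance +1; mR−mL=3512/4321 → turn +1·90°
n=1: pose=(5,7,N); sL=32/45, sR=160/289; mL=1024/13005, mR=12848/13005; mL+mR=16/15 → advance +1; mR−mL=11824/13005 → turn +1·90°
n=2: pose=(5,8,W); sL=4/5, sR=40/49; mL=-2/245, mR=296/245; mL+mR=6/5 → advance +1; mR−mL=298/245 → turn +1·90°
n=3: pose=(4,8,S); sL=32/53, sR=32/41; mL=-192/2173, mR=2160/2173; mL+mR=48/53 → advance +1; mR−mL=2352/2173 → turn +1·90°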